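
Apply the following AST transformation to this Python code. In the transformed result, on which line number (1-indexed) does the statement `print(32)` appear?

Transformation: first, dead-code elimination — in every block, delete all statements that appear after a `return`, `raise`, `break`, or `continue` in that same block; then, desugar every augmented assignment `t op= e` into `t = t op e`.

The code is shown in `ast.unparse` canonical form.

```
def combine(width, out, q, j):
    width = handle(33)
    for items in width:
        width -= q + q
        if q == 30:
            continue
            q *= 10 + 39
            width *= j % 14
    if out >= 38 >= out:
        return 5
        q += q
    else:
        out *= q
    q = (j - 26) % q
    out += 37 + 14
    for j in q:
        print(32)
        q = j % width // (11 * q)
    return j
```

Transformed code:
def combine(width, out, q, j):
    width = handle(33)
    for items in width:
        width = width - (q + q)
        if q == 30:
            continue
    if out >= 38 >= out:
        return 5
    else:
        out = out * q
    q = (j - 26) % q
    out = out + (37 + 14)
    for j in q:
        print(32)
        q = j % width // (11 * q)
    return j

14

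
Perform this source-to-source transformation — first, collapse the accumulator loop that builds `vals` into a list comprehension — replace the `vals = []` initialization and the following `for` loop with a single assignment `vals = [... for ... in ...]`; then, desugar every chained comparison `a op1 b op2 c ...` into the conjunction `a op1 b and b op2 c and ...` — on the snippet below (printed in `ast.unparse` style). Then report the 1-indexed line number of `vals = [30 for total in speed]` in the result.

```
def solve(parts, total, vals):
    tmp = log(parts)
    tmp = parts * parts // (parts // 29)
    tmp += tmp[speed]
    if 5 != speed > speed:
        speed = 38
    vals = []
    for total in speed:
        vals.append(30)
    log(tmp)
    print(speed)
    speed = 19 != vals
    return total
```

7

Transformed code:
def solve(parts, total, vals):
    tmp = log(parts)
    tmp = parts * parts // (parts // 29)
    tmp += tmp[speed]
    if 5 != speed and speed > speed:
        speed = 38
    vals = [30 for total in speed]
    log(tmp)
    print(speed)
    speed = 19 != vals
    return total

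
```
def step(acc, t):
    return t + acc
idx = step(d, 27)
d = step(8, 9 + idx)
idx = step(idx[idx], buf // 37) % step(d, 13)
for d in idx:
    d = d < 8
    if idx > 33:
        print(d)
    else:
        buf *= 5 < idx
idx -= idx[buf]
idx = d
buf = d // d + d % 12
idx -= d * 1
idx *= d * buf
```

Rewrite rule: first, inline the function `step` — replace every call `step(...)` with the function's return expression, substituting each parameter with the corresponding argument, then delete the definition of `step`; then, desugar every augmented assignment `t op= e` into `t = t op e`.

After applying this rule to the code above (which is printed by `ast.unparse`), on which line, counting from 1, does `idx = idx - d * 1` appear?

13

Transformed code:
idx = 27 + d
d = 9 + idx + 8
idx = (buf // 37 + idx[idx]) % (13 + d)
for d in idx:
    d = d < 8
    if idx > 33:
        print(d)
    else:
        buf = buf * (5 < idx)
idx = idx - idx[buf]
idx = d
buf = d // d + d % 12
idx = idx - d * 1
idx = idx * (d * buf)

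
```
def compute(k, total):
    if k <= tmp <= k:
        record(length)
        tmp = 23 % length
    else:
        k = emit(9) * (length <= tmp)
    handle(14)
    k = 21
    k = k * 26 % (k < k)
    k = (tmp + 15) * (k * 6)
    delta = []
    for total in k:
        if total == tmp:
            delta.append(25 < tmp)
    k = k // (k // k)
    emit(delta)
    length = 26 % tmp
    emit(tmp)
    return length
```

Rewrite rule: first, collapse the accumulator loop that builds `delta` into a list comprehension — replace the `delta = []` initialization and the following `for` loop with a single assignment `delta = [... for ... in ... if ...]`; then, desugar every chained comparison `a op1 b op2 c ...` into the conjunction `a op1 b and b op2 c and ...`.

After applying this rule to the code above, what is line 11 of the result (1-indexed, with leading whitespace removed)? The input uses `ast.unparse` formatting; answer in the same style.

delta = [25 < tmp for total in k if total == tmp]

Transformed code:
def compute(k, total):
    if k <= tmp and tmp <= k:
        record(length)
        tmp = 23 % length
    else:
        k = emit(9) * (length <= tmp)
    handle(14)
    k = 21
    k = k * 26 % (k < k)
    k = (tmp + 15) * (k * 6)
    delta = [25 < tmp for total in k if total == tmp]
    k = k // (k // k)
    emit(delta)
    length = 26 % tmp
    emit(tmp)
    return length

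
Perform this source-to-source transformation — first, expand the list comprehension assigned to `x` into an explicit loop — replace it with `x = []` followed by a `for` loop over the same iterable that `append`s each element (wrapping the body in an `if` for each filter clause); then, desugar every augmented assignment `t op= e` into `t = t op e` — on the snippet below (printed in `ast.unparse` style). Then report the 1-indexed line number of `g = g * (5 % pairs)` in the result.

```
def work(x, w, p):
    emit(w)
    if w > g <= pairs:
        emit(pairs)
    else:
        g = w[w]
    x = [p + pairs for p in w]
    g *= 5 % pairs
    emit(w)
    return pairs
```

10

Transformed code:
def work(x, w, p):
    emit(w)
    if w > g <= pairs:
        emit(pairs)
    else:
        g = w[w]
    x = []
    for p in w:
        x.append(p + pairs)
    g = g * (5 % pairs)
    emit(w)
    return pairs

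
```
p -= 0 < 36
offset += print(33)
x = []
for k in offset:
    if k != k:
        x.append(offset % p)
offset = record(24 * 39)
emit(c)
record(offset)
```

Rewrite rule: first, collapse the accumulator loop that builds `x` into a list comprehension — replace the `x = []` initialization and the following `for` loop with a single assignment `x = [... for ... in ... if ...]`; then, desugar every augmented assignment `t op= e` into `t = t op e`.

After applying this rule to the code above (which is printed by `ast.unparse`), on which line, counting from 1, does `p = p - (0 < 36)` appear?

Transformed code:
p = p - (0 < 36)
offset = offset + print(33)
x = [offset % p for k in offset if k != k]
offset = record(24 * 39)
emit(c)
record(offset)

1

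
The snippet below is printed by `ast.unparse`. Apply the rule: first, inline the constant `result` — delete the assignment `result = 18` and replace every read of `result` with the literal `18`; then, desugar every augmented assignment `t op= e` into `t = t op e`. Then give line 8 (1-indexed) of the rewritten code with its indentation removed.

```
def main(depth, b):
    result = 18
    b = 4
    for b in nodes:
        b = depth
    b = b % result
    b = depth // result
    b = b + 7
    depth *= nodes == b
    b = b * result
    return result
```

depth = depth * (nodes == b)

Transformed code:
def main(depth, b):
    b = 4
    for b in nodes:
        b = depth
    b = b % 18
    b = depth // 18
    b = b + 7
    depth = depth * (nodes == b)
    b = b * 18
    return 18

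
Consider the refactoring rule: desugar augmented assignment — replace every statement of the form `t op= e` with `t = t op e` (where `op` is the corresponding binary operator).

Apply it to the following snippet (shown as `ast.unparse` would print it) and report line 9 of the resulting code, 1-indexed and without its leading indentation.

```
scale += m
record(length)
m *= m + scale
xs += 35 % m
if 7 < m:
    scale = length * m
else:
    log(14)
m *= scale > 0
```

m = m * (scale > 0)

Transformed code:
scale = scale + m
record(length)
m = m * (m + scale)
xs = xs + 35 % m
if 7 < m:
    scale = length * m
else:
    log(14)
m = m * (scale > 0)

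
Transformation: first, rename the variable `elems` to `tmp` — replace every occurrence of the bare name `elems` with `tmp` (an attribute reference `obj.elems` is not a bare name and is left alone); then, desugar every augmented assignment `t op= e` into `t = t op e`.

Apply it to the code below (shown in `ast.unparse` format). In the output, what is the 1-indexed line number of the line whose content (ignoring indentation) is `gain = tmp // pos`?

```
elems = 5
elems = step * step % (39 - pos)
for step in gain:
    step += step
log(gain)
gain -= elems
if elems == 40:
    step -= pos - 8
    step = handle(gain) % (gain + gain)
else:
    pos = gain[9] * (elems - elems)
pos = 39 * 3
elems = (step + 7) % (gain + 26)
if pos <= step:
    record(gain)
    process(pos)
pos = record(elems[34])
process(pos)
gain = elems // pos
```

Transformed code:
tmp = 5
tmp = step * step % (39 - pos)
for step in gain:
    step = step + step
log(gain)
gain = gain - tmp
if tmp == 40:
    step = step - (pos - 8)
    step = handle(gain) % (gain + gain)
else:
    pos = gain[9] * (tmp - tmp)
pos = 39 * 3
tmp = (step + 7) % (gain + 26)
if pos <= step:
    record(gain)
    process(pos)
pos = record(tmp[34])
process(pos)
gain = tmp // pos

19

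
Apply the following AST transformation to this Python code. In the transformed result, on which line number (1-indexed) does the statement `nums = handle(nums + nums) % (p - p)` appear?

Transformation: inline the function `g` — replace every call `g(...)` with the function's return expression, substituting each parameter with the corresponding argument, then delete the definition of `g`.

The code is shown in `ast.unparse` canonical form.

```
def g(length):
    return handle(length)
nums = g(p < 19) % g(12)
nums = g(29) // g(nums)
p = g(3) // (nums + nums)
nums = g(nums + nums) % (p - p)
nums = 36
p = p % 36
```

4

Transformed code:
nums = handle(p < 19) % handle(12)
nums = handle(29) // handle(nums)
p = handle(3) // (nums + nums)
nums = handle(nums + nums) % (p - p)
nums = 36
p = p % 36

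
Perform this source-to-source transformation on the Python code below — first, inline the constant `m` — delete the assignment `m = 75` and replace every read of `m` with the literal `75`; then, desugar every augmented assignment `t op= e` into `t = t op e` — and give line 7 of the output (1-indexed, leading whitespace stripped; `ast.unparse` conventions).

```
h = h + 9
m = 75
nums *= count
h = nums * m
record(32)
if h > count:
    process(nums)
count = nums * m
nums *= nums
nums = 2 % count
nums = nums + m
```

count = nums * 75

Transformed code:
h = h + 9
nums = nums * count
h = nums * 75
record(32)
if h > count:
    process(nums)
count = nums * 75
nums = nums * nums
nums = 2 % count
nums = nums + 75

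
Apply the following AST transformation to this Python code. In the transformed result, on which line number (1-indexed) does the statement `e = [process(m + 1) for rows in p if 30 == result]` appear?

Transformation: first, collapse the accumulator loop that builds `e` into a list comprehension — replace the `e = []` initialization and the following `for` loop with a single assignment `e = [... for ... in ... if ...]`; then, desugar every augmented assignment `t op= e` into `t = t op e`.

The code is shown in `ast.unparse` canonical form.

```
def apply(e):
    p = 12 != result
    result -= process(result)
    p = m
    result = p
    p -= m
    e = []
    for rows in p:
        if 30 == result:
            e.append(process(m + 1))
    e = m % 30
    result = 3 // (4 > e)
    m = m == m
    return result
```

Transformed code:
def apply(e):
    p = 12 != result
    result = result - process(result)
    p = m
    result = p
    p = p - m
    e = [process(m + 1) for rows in p if 30 == result]
    e = m % 30
    result = 3 // (4 > e)
    m = m == m
    return result

7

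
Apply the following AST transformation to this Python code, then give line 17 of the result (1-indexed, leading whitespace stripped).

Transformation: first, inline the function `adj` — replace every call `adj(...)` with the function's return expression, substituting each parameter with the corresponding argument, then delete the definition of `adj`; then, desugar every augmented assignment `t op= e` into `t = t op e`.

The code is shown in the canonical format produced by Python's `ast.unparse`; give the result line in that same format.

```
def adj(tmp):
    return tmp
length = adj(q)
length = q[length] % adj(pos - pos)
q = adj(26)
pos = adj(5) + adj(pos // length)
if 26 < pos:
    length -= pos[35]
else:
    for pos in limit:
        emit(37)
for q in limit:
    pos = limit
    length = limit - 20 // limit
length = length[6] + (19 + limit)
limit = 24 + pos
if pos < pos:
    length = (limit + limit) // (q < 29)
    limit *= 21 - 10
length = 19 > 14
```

Transformed code:
length = q
length = q[length] % (pos - pos)
q = 26
pos = 5 + pos // length
if 26 < pos:
    length = length - pos[35]
else:
    for pos in limit:
        emit(37)
for q in limit:
    pos = limit
    length = limit - 20 // limit
length = length[6] + (19 + limit)
limit = 24 + pos
if pos < pos:
    length = (limit + limit) // (q < 29)
    limit = limit * (21 - 10)
length = 19 > 14

limit = limit * (21 - 10)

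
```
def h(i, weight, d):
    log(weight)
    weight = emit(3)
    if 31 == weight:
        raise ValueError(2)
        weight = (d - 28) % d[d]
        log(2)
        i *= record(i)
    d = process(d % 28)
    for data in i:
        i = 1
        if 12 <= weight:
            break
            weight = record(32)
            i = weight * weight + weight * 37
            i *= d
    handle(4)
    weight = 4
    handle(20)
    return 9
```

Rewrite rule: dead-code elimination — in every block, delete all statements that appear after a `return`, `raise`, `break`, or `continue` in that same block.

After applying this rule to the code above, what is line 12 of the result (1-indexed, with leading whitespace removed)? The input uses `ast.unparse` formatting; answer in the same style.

weight = 4

Transformed code:
def h(i, weight, d):
    log(weight)
    weight = emit(3)
    if 31 == weight:
        raise ValueError(2)
    d = process(d % 28)
    for data in i:
        i = 1
        if 12 <= weight:
            break
    handle(4)
    weight = 4
    handle(20)
    return 9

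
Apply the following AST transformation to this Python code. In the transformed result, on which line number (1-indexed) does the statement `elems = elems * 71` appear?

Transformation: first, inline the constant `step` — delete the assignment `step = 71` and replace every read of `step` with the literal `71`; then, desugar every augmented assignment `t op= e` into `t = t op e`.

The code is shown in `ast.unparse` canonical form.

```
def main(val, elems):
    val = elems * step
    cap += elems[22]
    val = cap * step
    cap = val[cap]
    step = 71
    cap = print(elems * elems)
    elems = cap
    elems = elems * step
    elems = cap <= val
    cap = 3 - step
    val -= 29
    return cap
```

8

Transformed code:
def main(val, elems):
    val = elems * 71
    cap = cap + elems[22]
    val = cap * 71
    cap = val[cap]
    cap = print(elems * elems)
    elems = cap
    elems = elems * 71
    elems = cap <= val
    cap = 3 - 71
    val = val - 29
    return cap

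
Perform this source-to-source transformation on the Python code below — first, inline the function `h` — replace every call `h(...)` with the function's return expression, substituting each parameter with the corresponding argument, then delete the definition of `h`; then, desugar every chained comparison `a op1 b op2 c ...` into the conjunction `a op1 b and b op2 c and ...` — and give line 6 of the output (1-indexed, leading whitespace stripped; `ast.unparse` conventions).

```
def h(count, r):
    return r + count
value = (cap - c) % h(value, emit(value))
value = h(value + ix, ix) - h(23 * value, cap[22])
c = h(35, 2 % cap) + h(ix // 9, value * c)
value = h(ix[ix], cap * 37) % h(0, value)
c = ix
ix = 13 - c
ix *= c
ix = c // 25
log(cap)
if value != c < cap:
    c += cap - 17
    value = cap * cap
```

ix = 13 - c

Transformed code:
value = (cap - c) % (emit(value) + value)
value = ix + (value + ix) - (cap[22] + 23 * value)
c = 2 % cap + 35 + (value * c + ix // 9)
value = (cap * 37 + ix[ix]) % (value + 0)
c = ix
ix = 13 - c
ix *= c
ix = c // 25
log(cap)
if value != c and c < cap:
    c += cap - 17
    value = cap * cap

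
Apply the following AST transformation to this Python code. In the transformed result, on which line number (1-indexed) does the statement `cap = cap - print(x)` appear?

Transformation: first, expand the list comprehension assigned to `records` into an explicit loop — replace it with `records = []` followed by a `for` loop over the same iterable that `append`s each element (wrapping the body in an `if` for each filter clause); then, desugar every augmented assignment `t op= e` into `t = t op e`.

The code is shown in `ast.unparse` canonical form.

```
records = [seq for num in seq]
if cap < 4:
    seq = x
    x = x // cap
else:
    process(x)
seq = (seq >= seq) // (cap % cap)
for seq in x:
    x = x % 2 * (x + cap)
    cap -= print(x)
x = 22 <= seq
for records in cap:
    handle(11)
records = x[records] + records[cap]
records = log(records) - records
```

Transformed code:
records = []
for num in seq:
    records.append(seq)
if cap < 4:
    seq = x
    x = x // cap
else:
    process(x)
seq = (seq >= seq) // (cap % cap)
for seq in x:
    x = x % 2 * (x + cap)
    cap = cap - print(x)
x = 22 <= seq
for records in cap:
    handle(11)
records = x[records] + records[cap]
records = log(records) - records

12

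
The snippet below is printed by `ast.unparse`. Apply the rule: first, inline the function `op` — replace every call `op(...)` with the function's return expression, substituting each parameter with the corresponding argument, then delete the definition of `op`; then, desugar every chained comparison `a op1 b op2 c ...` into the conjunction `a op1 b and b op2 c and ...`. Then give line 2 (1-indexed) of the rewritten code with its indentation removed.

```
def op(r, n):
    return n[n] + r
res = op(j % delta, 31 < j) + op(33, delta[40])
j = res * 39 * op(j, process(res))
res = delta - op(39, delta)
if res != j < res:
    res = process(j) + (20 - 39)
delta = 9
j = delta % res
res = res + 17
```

j = res * 39 * (process(res)[process(res)] + j)

Transformed code:
res = (31 < j)[31 < j] + j % delta + (delta[40][delta[40]] + 33)
j = res * 39 * (process(res)[process(res)] + j)
res = delta - (delta[delta] + 39)
if res != j and j < res:
    res = process(j) + (20 - 39)
delta = 9
j = delta % res
res = res + 17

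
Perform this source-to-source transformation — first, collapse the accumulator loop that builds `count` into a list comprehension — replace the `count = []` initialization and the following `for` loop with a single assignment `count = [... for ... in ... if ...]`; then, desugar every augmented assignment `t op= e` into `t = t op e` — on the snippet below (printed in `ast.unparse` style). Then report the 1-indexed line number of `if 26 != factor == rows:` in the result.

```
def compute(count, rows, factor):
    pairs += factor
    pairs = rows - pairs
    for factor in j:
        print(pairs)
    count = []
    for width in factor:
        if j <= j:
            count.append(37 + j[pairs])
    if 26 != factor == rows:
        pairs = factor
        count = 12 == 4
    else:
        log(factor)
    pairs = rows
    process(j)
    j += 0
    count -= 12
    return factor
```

7

Transformed code:
def compute(count, rows, factor):
    pairs = pairs + factor
    pairs = rows - pairs
    for factor in j:
        print(pairs)
    count = [37 + j[pairs] for width in factor if j <= j]
    if 26 != factor == rows:
        pairs = factor
        count = 12 == 4
    else:
        log(factor)
    pairs = rows
    process(j)
    j = j + 0
    count = count - 12
    return factor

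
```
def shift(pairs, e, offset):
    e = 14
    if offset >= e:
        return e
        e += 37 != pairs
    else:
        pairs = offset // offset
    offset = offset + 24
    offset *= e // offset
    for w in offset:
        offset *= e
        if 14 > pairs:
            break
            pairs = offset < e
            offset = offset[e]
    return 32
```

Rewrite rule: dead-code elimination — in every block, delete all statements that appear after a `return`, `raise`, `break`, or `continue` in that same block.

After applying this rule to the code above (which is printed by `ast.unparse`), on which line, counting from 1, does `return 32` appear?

Transformed code:
def shift(pairs, e, offset):
    e = 14
    if offset >= e:
        return e
    else:
        pairs = offset // offset
    offset = offset + 24
    offset *= e // offset
    for w in offset:
        offset *= e
        if 14 > pairs:
            break
    return 32

13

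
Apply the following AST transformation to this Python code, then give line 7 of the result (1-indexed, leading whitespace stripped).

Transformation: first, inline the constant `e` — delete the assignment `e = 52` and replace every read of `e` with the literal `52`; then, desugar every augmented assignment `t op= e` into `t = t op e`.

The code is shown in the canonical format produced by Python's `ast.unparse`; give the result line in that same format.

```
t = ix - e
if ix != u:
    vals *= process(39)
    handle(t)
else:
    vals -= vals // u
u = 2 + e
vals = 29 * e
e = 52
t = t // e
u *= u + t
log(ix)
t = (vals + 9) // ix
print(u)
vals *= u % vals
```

Transformed code:
t = ix - 52
if ix != u:
    vals = vals * process(39)
    handle(t)
else:
    vals = vals - vals // u
u = 2 + 52
vals = 29 * 52
t = t // 52
u = u * (u + t)
log(ix)
t = (vals + 9) // ix
print(u)
vals = vals * (u % vals)

u = 2 + 52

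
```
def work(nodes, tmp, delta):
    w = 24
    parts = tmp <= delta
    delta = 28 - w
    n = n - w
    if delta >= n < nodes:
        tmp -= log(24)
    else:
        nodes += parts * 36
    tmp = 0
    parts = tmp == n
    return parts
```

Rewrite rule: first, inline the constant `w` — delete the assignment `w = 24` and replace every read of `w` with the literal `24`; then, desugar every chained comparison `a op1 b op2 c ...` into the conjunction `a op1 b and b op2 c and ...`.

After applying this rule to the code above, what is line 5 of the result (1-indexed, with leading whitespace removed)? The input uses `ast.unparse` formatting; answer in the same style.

Transformed code:
def work(nodes, tmp, delta):
    parts = tmp <= delta
    delta = 28 - 24
    n = n - 24
    if delta >= n and n < nodes:
        tmp -= log(24)
    else:
        nodes += parts * 36
    tmp = 0
    parts = tmp == n
    return parts

if delta >= n and n < nodes:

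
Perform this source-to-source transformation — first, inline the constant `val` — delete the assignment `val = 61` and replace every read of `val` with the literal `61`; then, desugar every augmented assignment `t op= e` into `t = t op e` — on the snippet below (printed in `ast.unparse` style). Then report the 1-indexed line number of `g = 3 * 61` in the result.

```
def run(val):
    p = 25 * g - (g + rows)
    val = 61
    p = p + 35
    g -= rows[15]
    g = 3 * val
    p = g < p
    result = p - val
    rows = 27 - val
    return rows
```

5

Transformed code:
def run(val):
    p = 25 * g - (g + rows)
    p = p + 35
    g = g - rows[15]
    g = 3 * 61
    p = g < p
    result = p - 61
    rows = 27 - 61
    return rows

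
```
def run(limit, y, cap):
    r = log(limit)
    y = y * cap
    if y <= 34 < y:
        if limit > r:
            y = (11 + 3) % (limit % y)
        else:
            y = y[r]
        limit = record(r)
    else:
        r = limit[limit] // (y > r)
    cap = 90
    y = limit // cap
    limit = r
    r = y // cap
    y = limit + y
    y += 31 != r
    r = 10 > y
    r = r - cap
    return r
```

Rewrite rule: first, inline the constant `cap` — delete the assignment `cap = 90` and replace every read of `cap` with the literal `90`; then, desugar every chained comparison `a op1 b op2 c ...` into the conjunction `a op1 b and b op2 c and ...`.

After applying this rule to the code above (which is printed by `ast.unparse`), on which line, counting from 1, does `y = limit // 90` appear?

Transformed code:
def run(limit, y, cap):
    r = log(limit)
    y = y * 90
    if y <= 34 and 34 < y:
        if limit > r:
            y = (11 + 3) % (limit % y)
        else:
            y = y[r]
        limit = record(r)
    else:
        r = limit[limit] // (y > r)
    y = limit // 90
    limit = r
    r = y // 90
    y = limit + y
    y += 31 != r
    r = 10 > y
    r = r - 90
    return r

12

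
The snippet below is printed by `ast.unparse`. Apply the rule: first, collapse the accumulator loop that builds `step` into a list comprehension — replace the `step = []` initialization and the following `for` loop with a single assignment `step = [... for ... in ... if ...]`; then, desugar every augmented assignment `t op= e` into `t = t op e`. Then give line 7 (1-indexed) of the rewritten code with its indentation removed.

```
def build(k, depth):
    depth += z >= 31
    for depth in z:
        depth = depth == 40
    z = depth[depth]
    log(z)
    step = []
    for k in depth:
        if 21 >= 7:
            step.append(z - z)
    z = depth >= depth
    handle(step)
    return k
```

step = [z - z for k in depth if 21 >= 7]

Transformed code:
def build(k, depth):
    depth = depth + (z >= 31)
    for depth in z:
        depth = depth == 40
    z = depth[depth]
    log(z)
    step = [z - z for k in depth if 21 >= 7]
    z = depth >= depth
    handle(step)
    return k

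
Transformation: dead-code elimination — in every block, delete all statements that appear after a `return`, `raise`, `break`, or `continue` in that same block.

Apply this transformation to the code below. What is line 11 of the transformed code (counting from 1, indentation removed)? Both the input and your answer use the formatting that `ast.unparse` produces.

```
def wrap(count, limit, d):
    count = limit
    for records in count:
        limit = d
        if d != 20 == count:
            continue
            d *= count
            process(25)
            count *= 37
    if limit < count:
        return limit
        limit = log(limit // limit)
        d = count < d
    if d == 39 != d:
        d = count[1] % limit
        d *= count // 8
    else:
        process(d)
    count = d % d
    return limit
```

Transformed code:
def wrap(count, limit, d):
    count = limit
    for records in count:
        limit = d
        if d != 20 == count:
            continue
    if limit < count:
        return limit
    if d == 39 != d:
        d = count[1] % limit
        d *= count // 8
    else:
        process(d)
    count = d % d
    return limit

d *= count // 8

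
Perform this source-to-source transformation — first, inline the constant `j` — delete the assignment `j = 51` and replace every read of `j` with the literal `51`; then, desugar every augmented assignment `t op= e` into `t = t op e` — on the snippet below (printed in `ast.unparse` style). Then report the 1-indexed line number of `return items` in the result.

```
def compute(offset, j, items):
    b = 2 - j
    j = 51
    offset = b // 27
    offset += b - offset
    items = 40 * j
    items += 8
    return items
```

Transformed code:
def compute(offset, j, items):
    b = 2 - 51
    offset = b // 27
    offset = offset + (b - offset)
    items = 40 * 51
    items = items + 8
    return items

7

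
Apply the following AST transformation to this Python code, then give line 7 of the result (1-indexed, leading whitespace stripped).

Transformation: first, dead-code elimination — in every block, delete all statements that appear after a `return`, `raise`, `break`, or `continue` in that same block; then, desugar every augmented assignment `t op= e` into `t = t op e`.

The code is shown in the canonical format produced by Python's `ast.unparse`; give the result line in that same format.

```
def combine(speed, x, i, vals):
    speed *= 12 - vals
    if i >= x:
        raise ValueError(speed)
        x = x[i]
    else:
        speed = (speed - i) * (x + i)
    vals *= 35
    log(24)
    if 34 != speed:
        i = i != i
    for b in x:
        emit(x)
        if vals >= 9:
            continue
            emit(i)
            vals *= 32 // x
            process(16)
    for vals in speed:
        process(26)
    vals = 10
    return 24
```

vals = vals * 35

Transformed code:
def combine(speed, x, i, vals):
    speed = speed * (12 - vals)
    if i >= x:
        raise ValueError(speed)
    else:
        speed = (speed - i) * (x + i)
    vals = vals * 35
    log(24)
    if 34 != speed:
        i = i != i
    for b in x:
        emit(x)
        if vals >= 9:
            continue
    for vals in speed:
        process(26)
    vals = 10
    return 24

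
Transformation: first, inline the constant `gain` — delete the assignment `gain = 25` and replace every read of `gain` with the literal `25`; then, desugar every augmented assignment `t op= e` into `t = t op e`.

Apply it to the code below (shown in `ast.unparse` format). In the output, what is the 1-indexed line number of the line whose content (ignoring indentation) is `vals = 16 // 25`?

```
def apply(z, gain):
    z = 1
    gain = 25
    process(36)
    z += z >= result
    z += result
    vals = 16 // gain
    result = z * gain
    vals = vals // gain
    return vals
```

Transformed code:
def apply(z, gain):
    z = 1
    process(36)
    z = z + (z >= result)
    z = z + result
    vals = 16 // 25
    result = z * 25
    vals = vals // 25
    return vals

6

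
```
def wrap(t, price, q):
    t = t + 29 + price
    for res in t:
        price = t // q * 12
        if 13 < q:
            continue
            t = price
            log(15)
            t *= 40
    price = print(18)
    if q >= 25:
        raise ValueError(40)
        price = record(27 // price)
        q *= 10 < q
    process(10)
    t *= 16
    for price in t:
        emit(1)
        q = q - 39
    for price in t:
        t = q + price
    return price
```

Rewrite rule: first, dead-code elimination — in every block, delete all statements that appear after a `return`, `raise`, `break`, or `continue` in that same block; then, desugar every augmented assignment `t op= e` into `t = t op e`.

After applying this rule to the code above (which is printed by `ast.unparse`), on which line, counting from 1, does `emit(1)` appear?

Transformed code:
def wrap(t, price, q):
    t = t + 29 + price
    for res in t:
        price = t // q * 12
        if 13 < q:
            continue
    price = print(18)
    if q >= 25:
        raise ValueError(40)
    process(10)
    t = t * 16
    for price in t:
        emit(1)
        q = q - 39
    for price in t:
        t = q + price
    return price

13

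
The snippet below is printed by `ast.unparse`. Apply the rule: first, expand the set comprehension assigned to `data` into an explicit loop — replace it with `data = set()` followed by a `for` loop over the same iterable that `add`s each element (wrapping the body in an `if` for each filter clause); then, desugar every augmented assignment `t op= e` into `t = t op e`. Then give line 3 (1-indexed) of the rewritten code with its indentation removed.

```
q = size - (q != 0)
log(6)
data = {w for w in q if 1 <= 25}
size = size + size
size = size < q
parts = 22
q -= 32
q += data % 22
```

data = set()

Transformed code:
q = size - (q != 0)
log(6)
data = set()
for w in q:
    if 1 <= 25:
        data.add(w)
size = size + size
size = size < q
parts = 22
q = q - 32
q = q + data % 22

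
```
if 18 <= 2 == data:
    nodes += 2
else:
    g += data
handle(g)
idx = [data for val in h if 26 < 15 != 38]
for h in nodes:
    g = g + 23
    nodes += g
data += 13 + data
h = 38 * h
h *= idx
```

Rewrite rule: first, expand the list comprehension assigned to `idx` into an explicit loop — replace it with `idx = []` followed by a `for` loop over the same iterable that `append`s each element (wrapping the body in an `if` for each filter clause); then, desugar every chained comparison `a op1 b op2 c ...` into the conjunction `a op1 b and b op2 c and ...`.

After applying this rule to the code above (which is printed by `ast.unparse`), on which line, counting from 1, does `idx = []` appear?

Transformed code:
if 18 <= 2 and 2 == data:
    nodes += 2
else:
    g += data
handle(g)
idx = []
for val in h:
    if 26 < 15 and 15 != 38:
        idx.append(data)
for h in nodes:
    g = g + 23
    nodes += g
data += 13 + data
h = 38 * h
h *= idx

6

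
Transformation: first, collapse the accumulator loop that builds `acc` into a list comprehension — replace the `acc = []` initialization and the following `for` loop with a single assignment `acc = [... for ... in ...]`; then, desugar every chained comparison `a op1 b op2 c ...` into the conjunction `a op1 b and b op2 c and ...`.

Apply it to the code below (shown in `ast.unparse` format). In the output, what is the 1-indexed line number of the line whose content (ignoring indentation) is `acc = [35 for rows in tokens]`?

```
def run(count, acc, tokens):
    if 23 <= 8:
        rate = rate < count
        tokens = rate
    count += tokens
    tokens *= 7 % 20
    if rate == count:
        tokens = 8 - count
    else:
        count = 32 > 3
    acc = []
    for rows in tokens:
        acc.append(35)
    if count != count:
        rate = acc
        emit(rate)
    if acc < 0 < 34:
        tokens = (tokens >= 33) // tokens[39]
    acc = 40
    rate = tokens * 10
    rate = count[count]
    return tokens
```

Transformed code:
def run(count, acc, tokens):
    if 23 <= 8:
        rate = rate < count
        tokens = rate
    count += tokens
    tokens *= 7 % 20
    if rate == count:
        tokens = 8 - count
    else:
        count = 32 > 3
    acc = [35 for rows in tokens]
    if count != count:
        rate = acc
        emit(rate)
    if acc < 0 and 0 < 34:
        tokens = (tokens >= 33) // tokens[39]
    acc = 40
    rate = tokens * 10
    rate = count[count]
    return tokens

11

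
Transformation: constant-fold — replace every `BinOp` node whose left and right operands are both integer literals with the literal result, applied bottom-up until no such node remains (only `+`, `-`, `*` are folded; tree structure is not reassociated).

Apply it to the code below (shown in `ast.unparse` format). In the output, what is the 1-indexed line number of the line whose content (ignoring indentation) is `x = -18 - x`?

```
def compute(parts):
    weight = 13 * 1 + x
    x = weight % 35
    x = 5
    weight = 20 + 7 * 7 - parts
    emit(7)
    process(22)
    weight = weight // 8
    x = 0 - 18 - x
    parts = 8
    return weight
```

Transformed code:
def compute(parts):
    weight = 13 + x
    x = weight % 35
    x = 5
    weight = 69 - parts
    emit(7)
    process(22)
    weight = weight // 8
    x = -18 - x
    parts = 8
    return weight

9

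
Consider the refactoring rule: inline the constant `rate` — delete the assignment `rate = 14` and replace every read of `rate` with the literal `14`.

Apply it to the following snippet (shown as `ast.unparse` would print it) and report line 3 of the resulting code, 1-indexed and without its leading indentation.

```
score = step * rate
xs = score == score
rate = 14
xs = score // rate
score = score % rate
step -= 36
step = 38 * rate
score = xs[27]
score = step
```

xs = score // 14

Transformed code:
score = step * 14
xs = score == score
xs = score // 14
score = score % 14
step -= 36
step = 38 * 14
score = xs[27]
score = step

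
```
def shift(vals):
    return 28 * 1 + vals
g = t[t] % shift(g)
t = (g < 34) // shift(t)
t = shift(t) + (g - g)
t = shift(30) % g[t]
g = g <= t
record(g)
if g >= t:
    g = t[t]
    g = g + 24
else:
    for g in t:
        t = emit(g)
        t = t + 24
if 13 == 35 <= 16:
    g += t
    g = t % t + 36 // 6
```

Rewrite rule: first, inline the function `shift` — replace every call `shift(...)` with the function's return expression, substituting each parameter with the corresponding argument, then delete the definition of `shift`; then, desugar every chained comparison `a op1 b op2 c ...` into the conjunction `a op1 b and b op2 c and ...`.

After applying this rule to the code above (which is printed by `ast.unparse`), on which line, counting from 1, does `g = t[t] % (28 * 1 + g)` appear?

Transformed code:
g = t[t] % (28 * 1 + g)
t = (g < 34) // (28 * 1 + t)
t = 28 * 1 + t + (g - g)
t = (28 * 1 + 30) % g[t]
g = g <= t
record(g)
if g >= t:
    g = t[t]
    g = g + 24
else:
    for g in t:
        t = emit(g)
        t = t + 24
if 13 == 35 and 35 <= 16:
    g += t
    g = t % t + 36 // 6

1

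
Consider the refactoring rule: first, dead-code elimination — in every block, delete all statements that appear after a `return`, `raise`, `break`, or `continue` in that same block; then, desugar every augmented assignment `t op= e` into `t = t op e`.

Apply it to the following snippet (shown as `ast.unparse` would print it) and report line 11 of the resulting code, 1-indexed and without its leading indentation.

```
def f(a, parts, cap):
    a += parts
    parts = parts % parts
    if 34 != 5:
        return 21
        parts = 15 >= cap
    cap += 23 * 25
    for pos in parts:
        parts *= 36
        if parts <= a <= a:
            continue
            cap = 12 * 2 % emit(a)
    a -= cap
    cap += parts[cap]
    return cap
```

Transformed code:
def f(a, parts, cap):
    a = a + parts
    parts = parts % parts
    if 34 != 5:
        return 21
    cap = cap + 23 * 25
    for pos in parts:
        parts = parts * 36
        if parts <= a <= a:
            continue
    a = a - cap
    cap = cap + parts[cap]
    return cap

a = a - cap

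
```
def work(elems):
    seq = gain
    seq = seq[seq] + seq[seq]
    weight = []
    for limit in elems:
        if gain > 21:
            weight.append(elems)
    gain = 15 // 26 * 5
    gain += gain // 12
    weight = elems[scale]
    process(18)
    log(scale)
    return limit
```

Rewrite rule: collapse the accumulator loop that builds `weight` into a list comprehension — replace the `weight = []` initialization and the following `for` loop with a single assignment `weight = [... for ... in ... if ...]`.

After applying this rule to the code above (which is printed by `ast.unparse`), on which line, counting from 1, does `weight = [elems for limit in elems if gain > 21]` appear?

4

Transformed code:
def work(elems):
    seq = gain
    seq = seq[seq] + seq[seq]
    weight = [elems for limit in elems if gain > 21]
    gain = 15 // 26 * 5
    gain += gain // 12
    weight = elems[scale]
    process(18)
    log(scale)
    return limit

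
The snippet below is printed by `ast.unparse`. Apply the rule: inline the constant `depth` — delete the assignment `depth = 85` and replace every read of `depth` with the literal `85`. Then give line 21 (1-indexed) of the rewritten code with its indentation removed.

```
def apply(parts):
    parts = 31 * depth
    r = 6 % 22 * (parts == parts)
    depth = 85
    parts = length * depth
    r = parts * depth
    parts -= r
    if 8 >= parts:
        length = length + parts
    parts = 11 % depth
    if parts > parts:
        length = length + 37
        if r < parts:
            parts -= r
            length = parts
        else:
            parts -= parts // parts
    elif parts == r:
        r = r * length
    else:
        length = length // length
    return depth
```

Transformed code:
def apply(parts):
    parts = 31 * 85
    r = 6 % 22 * (parts == parts)
    parts = length * 85
    r = parts * 85
    parts -= r
    if 8 >= parts:
        length = length + parts
    parts = 11 % 85
    if parts > parts:
        length = length + 37
        if r < parts:
            parts -= r
            length = parts
        else:
            parts -= parts // parts
    elif parts == r:
        r = r * length
    else:
        length = length // length
    return 85

return 85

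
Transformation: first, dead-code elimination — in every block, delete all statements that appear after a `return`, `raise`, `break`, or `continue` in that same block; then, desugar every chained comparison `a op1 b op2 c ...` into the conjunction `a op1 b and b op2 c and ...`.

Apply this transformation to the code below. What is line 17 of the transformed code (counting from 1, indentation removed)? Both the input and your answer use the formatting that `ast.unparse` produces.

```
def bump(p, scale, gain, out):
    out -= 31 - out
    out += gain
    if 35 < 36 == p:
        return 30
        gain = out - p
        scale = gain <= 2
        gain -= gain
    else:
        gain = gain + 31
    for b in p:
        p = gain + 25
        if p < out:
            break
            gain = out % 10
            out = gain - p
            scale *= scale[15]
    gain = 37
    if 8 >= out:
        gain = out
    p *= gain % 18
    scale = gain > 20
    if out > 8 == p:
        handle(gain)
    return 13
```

Transformed code:
def bump(p, scale, gain, out):
    out -= 31 - out
    out += gain
    if 35 < 36 and 36 == p:
        return 30
    else:
        gain = gain + 31
    for b in p:
        p = gain + 25
        if p < out:
            break
    gain = 37
    if 8 >= out:
        gain = out
    p *= gain % 18
    scale = gain > 20
    if out > 8 and 8 == p:
        handle(gain)
    return 13

if out > 8 and 8 == p: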